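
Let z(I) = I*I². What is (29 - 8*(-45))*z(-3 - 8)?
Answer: -517759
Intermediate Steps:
z(I) = I³
(29 - 8*(-45))*z(-3 - 8) = (29 - 8*(-45))*(-3 - 8)³ = (29 + 360)*(-11)³ = 389*(-1331) = -517759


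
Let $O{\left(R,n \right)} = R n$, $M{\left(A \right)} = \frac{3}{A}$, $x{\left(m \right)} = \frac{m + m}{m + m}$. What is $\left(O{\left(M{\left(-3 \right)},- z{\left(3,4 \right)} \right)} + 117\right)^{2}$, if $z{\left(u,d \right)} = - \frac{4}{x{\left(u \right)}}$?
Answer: $12769$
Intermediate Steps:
$x{\left(m \right)} = 1$ ($x{\left(m \right)} = \frac{2 m}{2 m} = 2 m \frac{1}{2 m} = 1$)
$z{\left(u,d \right)} = -4$ ($z{\left(u,d \right)} = - \frac{4}{1} = \left(-4\right) 1 = -4$)
$\left(O{\left(M{\left(-3 \right)},- z{\left(3,4 \right)} \right)} + 117\right)^{2} = \left(\frac{3}{-3} \left(\left(-1\right) \left(-4\right)\right) + 117\right)^{2} = \left(3 \left(- \frac{1}{3}\right) 4 + 117\right)^{2} = \left(\left(-1\right) 4 + 117\right)^{2} = \left(-4 + 117\right)^{2} = 113^{2} = 12769$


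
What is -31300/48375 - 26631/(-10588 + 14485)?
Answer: -6267781/837855 ≈ -7.4807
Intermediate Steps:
-31300/48375 - 26631/(-10588 + 14485) = -31300*1/48375 - 26631/3897 = -1252/1935 - 26631*1/3897 = -1252/1935 - 2959/433 = -6267781/837855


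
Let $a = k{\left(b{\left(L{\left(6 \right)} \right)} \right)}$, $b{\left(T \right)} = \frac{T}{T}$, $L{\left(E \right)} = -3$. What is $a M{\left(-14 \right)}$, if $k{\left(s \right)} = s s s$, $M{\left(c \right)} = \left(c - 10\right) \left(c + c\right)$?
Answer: $672$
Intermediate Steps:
$M{\left(c \right)} = 2 c \left(-10 + c\right)$ ($M{\left(c \right)} = \left(-10 + c\right) 2 c = 2 c \left(-10 + c\right)$)
$b{\left(T \right)} = 1$
$k{\left(s \right)} = s^{3}$ ($k{\left(s \right)} = s^{2} s = s^{3}$)
$a = 1$ ($a = 1^{3} = 1$)
$a M{\left(-14 \right)} = 1 \cdot 2 \left(-14\right) \left(-10 - 14\right) = 1 \cdot 2 \left(-14\right) \left(-24\right) = 1 \cdot 672 = 672$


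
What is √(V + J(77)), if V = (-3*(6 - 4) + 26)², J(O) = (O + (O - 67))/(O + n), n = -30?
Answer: √887689/47 ≈ 20.046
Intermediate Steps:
J(O) = (-67 + 2*O)/(-30 + O) (J(O) = (O + (O - 67))/(O - 30) = (O + (-67 + O))/(-30 + O) = (-67 + 2*O)/(-30 + O))
V = 400 (V = (-3*2 + 26)² = (-6 + 26)² = 20² = 400)
√(V + J(77)) = √(400 + (-67 + 2*77)/(-30 + 77)) = √(400 + (-67 + 154)/47) = √(400 + (1/47)*87) = √(400 + 87/47) = √(18887/47) = √887689/47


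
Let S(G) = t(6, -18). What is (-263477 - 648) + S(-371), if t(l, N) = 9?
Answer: -264116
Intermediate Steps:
S(G) = 9
(-263477 - 648) + S(-371) = (-263477 - 648) + 9 = -264125 + 9 = -264116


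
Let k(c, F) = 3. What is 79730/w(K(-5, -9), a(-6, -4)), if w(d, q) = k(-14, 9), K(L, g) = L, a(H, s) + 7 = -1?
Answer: 79730/3 ≈ 26577.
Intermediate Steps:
a(H, s) = -8 (a(H, s) = -7 - 1 = -8)
w(d, q) = 3
79730/w(K(-5, -9), a(-6, -4)) = 79730/3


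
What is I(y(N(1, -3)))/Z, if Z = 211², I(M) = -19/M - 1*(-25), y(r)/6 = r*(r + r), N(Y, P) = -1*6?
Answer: 10781/19233072 ≈ 0.00056054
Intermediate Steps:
N(Y, P) = -6
y(r) = 12*r² (y(r) = 6*(r*(r + r)) = 6*(r*(2*r)) = 6*(2*r²) = 12*r²)
I(M) = 25 - 19/M (I(M) = -19/M + 25 = 25 - 19/M)
Z = 44521
I(y(N(1, -3)))/Z = (25 - 19/(12*(-6)²))/44521 = (25 - 19/(12*36))*(1/44521) = (25 - 19/432)*(1/44521) = (10781/432)*(1/44521) = 10781/19233072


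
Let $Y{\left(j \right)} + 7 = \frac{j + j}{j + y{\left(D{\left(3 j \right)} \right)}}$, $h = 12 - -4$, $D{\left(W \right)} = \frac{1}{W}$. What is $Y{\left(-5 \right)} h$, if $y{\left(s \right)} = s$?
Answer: $- \frac{1528}{19} \approx -80.421$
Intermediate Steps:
$h = 16$ ($h = 12 + 4 = 16$)
$Y{\left(j \right)} = -7 + \frac{2 j}{j + \frac{1}{3 j}}$ ($Y{\left(j \right)} = -7 + \frac{j + j}{j + \frac{1}{3 j}} = -7 + \frac{2 j}{j + \frac{1}{3 j}}$)
$Y{\left(-5 \right)} h = \frac{-7 - 15 \left(-5\right)^{2}}{1 + 3 \left(-5\right)^{2}} \cdot 16 = \frac{-7 - 375}{1 + 3 \cdot 25} \cdot 16 = \frac{-7 - 375}{1 + 75} \cdot 16 = \frac{1}{76} \left(-382\right) 16 = \left(- \frac{191}{38}\right) 16 = - \frac{1528}{19}$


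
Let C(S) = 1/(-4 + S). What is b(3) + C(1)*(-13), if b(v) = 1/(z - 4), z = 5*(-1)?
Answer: 38/9 ≈ 4.2222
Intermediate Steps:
z = -5
b(v) = -⅑ (b(v) = 1/(-5 - 4) = 1/(-9) = -⅑)
b(3) + C(1)*(-13) = -⅑ - 13/(-4 + 1) = -⅑ - 13/(-3) = -⅑ - ⅓*(-13) = -⅑ + 13/3 = 38/9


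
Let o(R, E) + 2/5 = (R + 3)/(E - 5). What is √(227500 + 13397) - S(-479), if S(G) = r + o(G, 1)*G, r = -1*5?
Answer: 284072/5 + √240897 ≈ 57305.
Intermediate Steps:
r = -5
o(R, E) = -⅖ + (3 + R)/(-5 + E) (o(R, E) = -⅖ + (R + 3)/(E - 5) = -⅖ + (3 + R)/(-5 + E))
S(G) = -5 + G*(-23/20 - G/4) (S(G) = -5 + ((5 + G - ⅖*1)/(-5 + 1))*G = -5 + ((5 + G - ⅖)/(-4))*G = -5 + (-(23/5 + G)/4)*G = -5 + (-23/20 - G/4)*G = -5 + G*(-23/20 - G/4))
√(227500 + 13397) - S(-479) = √(227500 + 13397) - (-5 - 1/20*(-479)*(23 + 5*(-479))) = √240897 - (-5 - 1/20*(-479)*(23 - 2395)) = √240897 - (-5 - 1/20*(-479)*(-2372)) = √240897 - (-5 - 284047/5) = √240897 - 1*(-284072/5) = √240897 + 284072/5 = 284072/5 + √240897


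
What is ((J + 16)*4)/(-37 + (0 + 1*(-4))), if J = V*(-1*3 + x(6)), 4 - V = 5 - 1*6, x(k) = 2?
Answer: -44/41 ≈ -1.0732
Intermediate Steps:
V = 5 (V = 4 - (5 - 1*6) = 4 - (5 - 6) = 4 - 1*(-1) = 4 + 1 = 5)
J = -5 (J = 5*(-1*3 + 2) = 5*(-3 + 2) = 5*(-1) = -5)
((J + 16)*4)/(-37 + (0 + 1*(-4))) = ((-5 + 16)*4)/(-37 + (0 + 1*(-4))) = (11*4)/(-37 + (0 - 4)) = 44/(-37 - 4) = 44/(-41) = 44*(-1/41) = -44/41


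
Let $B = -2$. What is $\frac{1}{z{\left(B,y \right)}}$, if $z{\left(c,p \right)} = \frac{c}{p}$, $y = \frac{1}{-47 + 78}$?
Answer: $- \frac{1}{62} \approx -0.016129$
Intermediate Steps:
$y = \frac{1}{31} \approx 0.032258$
$\frac{1}{z{\left(B,y \right)}} = \frac{1}{\left(-2\right) \frac{1}{\frac{1}{31}}} = \frac{1}{\left(-2\right) 31} = \frac{1}{-62} = - \frac{1}{62}$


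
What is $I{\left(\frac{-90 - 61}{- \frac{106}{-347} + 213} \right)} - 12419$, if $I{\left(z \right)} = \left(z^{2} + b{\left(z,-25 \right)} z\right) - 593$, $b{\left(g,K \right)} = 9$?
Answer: $- \frac{71318612925600}{5478516289} \approx -13018.0$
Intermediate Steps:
$I{\left(z \right)} = -593 + z^{2} + 9 z$ ($I{\left(z \right)} = \left(z^{2} + 9 z\right) - 593 = -593 + z^{2} + 9 z$)
$I{\left(\frac{-90 - 61}{- \frac{106}{-347} + 213} \right)} - 12419 = \left(-593 + \left(\frac{-90 - 61}{- \frac{106}{-347} + 213}\right)^{2} + 9 \frac{-90 - 61}{- \frac{106}{-347} + 213}\right) - 12419 = \left(-593 + \left(- \frac{151}{\left(-106\right) \left(- \frac{1}{347}\right) + 213}\right)^{2} + 9 \left(- \frac{151}{\left(-106\right) \left(- \frac{1}{347}\right) + 213}\right)\right) - 12419 = \left(-593 + \left(- \frac{151}{\frac{106}{347} + 213}\right)^{2} + 9 \left(- \frac{151}{\frac{106}{347} + 213}\right)\right) - 12419 = \left(-593 + \left(- \frac{151}{\frac{74017}{347}}\right)^{2} + 9 \left(- \frac{151}{\frac{74017}{347}}\right)\right) - 12419 = \left(-593 + \left(\left(-151\right) \frac{347}{74017}\right)^{2} + 9 \left(\left(-151\right) \frac{347}{74017}\right)\right) - 12419 = \left(-593 + \left(- \frac{52397}{74017}\right)^{2} + 9 \left(- \frac{52397}{74017}\right)\right) - 12419 = \left(-593 + \frac{2745445609}{5478516289} - \frac{471573}{74017}\right) - 12419 = - \frac{3280919132509}{5478516289} - 12419 = - \frac{71318612925600}{5478516289}$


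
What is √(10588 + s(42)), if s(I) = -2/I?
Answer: √4669287/21 ≈ 102.90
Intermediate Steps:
√(10588 + s(42)) = √(10588 - 2/42) = √(10588 - 2*1/42) = √(10588 - 1/21) = √(222347/21) = √4669287/21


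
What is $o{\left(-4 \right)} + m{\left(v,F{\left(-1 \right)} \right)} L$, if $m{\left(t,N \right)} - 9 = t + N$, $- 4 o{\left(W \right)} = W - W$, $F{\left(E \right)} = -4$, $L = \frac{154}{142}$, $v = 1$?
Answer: $\frac{462}{71} \approx 6.507$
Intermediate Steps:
$L = \frac{77}{71}$ ($L = 154 \cdot \frac{1}{142} = \frac{77}{71} \approx 1.0845$)
$o{\left(W \right)} = 0$ ($o{\left(W \right)} = - \frac{W - W}{4} = \left(- \frac{1}{4}\right) 0 = 0$)
$m{\left(t,N \right)} = 9 + N + t$ ($m{\left(t,N \right)} = 9 + \left(t + N\right) = 9 + \left(N + t\right) = 9 + N + t$)
$o{\left(-4 \right)} + m{\left(v,F{\left(-1 \right)} \right)} L = 0 + \left(9 - 4 + 1\right) \frac{77}{71} = 0 + 6 \cdot \frac{77}{71} = 0 + \frac{462}{71} = \frac{462}{71}$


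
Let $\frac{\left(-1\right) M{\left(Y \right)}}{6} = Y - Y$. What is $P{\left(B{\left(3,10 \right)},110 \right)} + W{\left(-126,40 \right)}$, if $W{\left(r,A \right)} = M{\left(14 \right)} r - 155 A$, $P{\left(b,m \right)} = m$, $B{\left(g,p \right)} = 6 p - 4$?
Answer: $-6090$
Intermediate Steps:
$B{\left(g,p \right)} = -4 + 6 p$
$M{\left(Y \right)} = 0$ ($M{\left(Y \right)} = - 6 \left(Y - Y\right) = \left(-6\right) 0 = 0$)
$W{\left(r,A \right)} = - 155 A$ ($W{\left(r,A \right)} = 0 r - 155 A = 0 - 155 A = - 155 A$)
$P{\left(B{\left(3,10 \right)},110 \right)} + W{\left(-126,40 \right)} = 110 - 6200 = -6090$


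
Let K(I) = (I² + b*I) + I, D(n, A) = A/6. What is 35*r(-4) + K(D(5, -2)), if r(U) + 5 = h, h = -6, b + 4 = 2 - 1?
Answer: -3458/9 ≈ -384.22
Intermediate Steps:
b = -3 (b = -4 + (2 - 1) = -4 + 1 = -3)
D(n, A) = A/6 (D(n, A) = A*(⅙) = A/6)
K(I) = I² - 2*I (K(I) = (I² - 3*I) + I = I² - 2*I)
r(U) = -11 (r(U) = -5 - 6 = -11)
35*r(-4) + K(D(5, -2)) = 35*(-11) + ((⅙)*(-2))*(-2 + (⅙)*(-2)) = -385 - (-2 - ⅓)/3 = -385 - ⅓*(-7/3) = -385 + 7/9 = -3458/9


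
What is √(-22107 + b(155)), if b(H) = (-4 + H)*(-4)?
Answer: I*√22711 ≈ 150.7*I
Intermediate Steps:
b(H) = 16 - 4*H
√(-22107 + b(155)) = √(-22107 + (16 - 4*155)) = √(-22107 + (16 - 620)) = √(-22107 - 604) = √(-22711) = I*√22711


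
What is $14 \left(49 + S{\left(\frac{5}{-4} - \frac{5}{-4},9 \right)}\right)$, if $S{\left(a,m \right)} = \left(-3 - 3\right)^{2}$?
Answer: $1190$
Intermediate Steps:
$S{\left(a,m \right)} = 36$ ($S{\left(a,m \right)} = \left(-6\right)^{2} = 36$)
$14 \left(49 + S{\left(\frac{5}{-4} - \frac{5}{-4},9 \right)}\right) = 14 \left(49 + 36\right) = 14 \cdot 85 = 1190$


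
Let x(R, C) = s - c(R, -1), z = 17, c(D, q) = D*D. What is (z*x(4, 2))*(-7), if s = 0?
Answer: 1904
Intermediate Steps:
c(D, q) = D²
x(R, C) = -R² (x(R, C) = 0 - R² = -R²)
(z*x(4, 2))*(-7) = (17*(-1*4²))*(-7) = (17*(-1*16))*(-7) = (17*(-16))*(-7) = -272*(-7) = 1904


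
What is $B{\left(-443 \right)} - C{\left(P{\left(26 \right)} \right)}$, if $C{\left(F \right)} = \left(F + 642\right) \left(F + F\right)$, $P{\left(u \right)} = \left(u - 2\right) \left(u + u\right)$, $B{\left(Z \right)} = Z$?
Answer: $-4717883$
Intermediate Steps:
$P{\left(u \right)} = 2 u \left(-2 + u\right)$ ($P{\left(u \right)} = \left(-2 + u\right) 2 u = 2 u \left(-2 + u\right)$)
$C{\left(F \right)} = 2 F \left(642 + F\right)$ ($C{\left(F \right)} = \left(642 + F\right) 2 F = 2 F \left(642 + F\right)$)
$B{\left(-443 \right)} - C{\left(P{\left(26 \right)} \right)} = -443 - 2 \cdot 2 \cdot 26 \left(-2 + 26\right) \left(642 + 2 \cdot 26 \left(-2 + 26\right)\right) = -443 - 2 \cdot 2 \cdot 26 \cdot 24 \left(642 + 2 \cdot 26 \cdot 24\right) = -443 - 2 \cdot 1248 \left(642 + 1248\right) = -443 - 2 \cdot 1248 \cdot 1890 = -443 - 4717440 = -4717883$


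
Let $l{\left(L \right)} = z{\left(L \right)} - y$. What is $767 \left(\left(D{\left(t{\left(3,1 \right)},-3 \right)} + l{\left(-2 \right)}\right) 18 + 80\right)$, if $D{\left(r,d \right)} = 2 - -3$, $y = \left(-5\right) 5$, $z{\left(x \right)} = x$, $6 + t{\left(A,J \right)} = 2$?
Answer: $447928$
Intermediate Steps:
$t{\left(A,J \right)} = -4$ ($t{\left(A,J \right)} = -6 + 2 = -4$)
$y = -25$
$l{\left(L \right)} = 25 + L$ ($l{\left(L \right)} = L - -25 = L + 25 = 25 + L$)
$D{\left(r,d \right)} = 5$ ($D{\left(r,d \right)} = 2 + 3 = 5$)
$767 \left(\left(D{\left(t{\left(3,1 \right)},-3 \right)} + l{\left(-2 \right)}\right) 18 + 80\right) = 767 \left(\left(5 + \left(25 - 2\right)\right) 18 + 80\right) = 767 \left(\left(5 + 23\right) 18 + 80\right) = 767 \left(28 \cdot 18 + 80\right) = 767 \left(504 + 80\right) = 767 \cdot 584 = 447928$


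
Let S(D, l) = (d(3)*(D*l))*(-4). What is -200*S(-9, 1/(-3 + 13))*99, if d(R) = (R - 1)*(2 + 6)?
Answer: -1140480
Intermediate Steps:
d(R) = -8 + 8*R (d(R) = (-1 + R)*8 = -8 + 8*R)
S(D, l) = -64*D*l (S(D, l) = ((-8 + 8*3)*(D*l))*(-4) = ((-8 + 24)*(D*l))*(-4) = (16*(D*l))*(-4) = (16*D*l)*(-4) = -64*D*l)
-200*S(-9, 1/(-3 + 13))*99 = -(-12800)*(-9)/(-3 + 13)*99 = -(-12800)*(-9)/10*99 = -200*288/5*99 = -11520*99 = -1140480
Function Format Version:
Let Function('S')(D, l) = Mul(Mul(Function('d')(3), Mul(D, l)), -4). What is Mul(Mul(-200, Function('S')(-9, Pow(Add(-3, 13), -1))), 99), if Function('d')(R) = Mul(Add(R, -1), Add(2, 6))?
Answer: -1140480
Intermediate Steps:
Function('d')(R) = Add(-8, Mul(8, R)) (Function('d')(R) = Mul(Add(-1, R), 8) = Add(-8, Mul(8, R)))
Function('S')(D, l) = Mul(-64, D, l) (Function('S')(D, l) = Mul(Mul(Add(-8, Mul(8, 3)), Mul(D, l)), -4) = Mul(Mul(Add(-8, 24), Mul(D, l)), -4) = Mul(Mul(16, Mul(D, l)), -4) = Mul(Mul(16, D, l), -4) = Mul(-64, D, l))
Mul(Mul(-200, Function('S')(-9, Pow(Add(-3, 13), -1))), 99) = Mul(Mul(-200, Mul(-64, -9, Pow(Add(-3, 13), -1))), 99) = Mul(Mul(-200, Mul(-64, -9, Pow(10, -1))), 99) = Mul(Mul(-200, Mul(-64, -9, Rational(1, 10))), 99) = Mul(Mul(-200, Rational(288, 5)), 99) = Mul(-11520, 99) = -1140480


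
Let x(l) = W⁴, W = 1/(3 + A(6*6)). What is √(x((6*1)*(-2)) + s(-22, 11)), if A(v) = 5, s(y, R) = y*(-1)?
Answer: √90113/64 ≈ 4.6904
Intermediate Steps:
s(y, R) = -y
W = ⅛ (W = 1/(3 + 5) = 1/8 = ⅛ ≈ 0.12500)
x(l) = 1/4096 (x(l) = (⅛)⁴ = 1/4096)
√(x((6*1)*(-2)) + s(-22, 11)) = √(1/4096 - 1*(-22)) = √(1/4096 + 22) = √(90113/4096) = √90113/64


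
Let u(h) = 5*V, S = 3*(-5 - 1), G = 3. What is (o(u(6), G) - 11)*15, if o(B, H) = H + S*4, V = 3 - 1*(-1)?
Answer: -1200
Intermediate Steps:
S = -18 (S = 3*(-6) = -18)
V = 4 (V = 3 + 1 = 4)
u(h) = 20 (u(h) = 5*4 = 20)
o(B, H) = -72 + H (o(B, H) = H - 18*4 = H - 72 = -72 + H)
(o(u(6), G) - 11)*15 = ((-72 + 3) - 11)*15 = (-69 - 11)*15 = -80*15 = -1200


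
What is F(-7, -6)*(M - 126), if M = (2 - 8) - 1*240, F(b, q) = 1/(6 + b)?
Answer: 372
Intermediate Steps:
M = -246 (M = -6 - 240 = -246)
F(-7, -6)*(M - 126) = (-246 - 126)/(6 - 7) = -372/(-1) = -1*(-372) = 372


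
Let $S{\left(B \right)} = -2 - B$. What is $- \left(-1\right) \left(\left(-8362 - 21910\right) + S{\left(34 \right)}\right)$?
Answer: $-30308$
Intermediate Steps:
$- \left(-1\right) \left(\left(-8362 - 21910\right) + S{\left(34 \right)}\right) = - \left(-1\right) \left(\left(-8362 - 21910\right) - 36\right) = - \left(-1\right) \left(-30272 - 36\right) = - \left(-1\right) \left(-30308\right) = \left(-1\right) 30308 = -30308$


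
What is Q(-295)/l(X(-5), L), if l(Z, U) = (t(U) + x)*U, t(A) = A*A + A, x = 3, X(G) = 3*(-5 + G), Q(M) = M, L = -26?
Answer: 295/16978 ≈ 0.017375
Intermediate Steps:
X(G) = -15 + 3*G
t(A) = A + A² (t(A) = A² + A = A + A²)
l(Z, U) = U*(3 + U*(1 + U)) (l(Z, U) = (U*(1 + U) + 3)*U = (3 + U*(1 + U))*U = U*(3 + U*(1 + U)))
Q(-295)/l(X(-5), L) = -295*(-1/(26*(3 - 26*(1 - 26)))) = -295*(-1/(26*(3 - 26*(-25)))) = -295*(-1/(26*(3 + 650))) = -295/((-26*653)) = -295/(-16978) = -295*(-1/16978) = 295/16978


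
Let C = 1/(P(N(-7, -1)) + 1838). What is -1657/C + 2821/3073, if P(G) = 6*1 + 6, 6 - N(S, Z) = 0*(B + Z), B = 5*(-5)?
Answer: -1345732147/439 ≈ -3.0654e+6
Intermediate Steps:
B = -25
N(S, Z) = 6 (N(S, Z) = 6 - 0*(-25 + Z) = 6 - 1*0 = 6 + 0 = 6)
P(G) = 12 (P(G) = 6 + 6 = 12)
C = 1/1850 (C = 1/(12 + 1838) = 1/1850 ≈ 0.00054054)
-1657/C + 2821/3073 = -1657/1/1850 + 2821/3073 = -1657*1850 + 2821*(1/3073) = -3065450 + 403/439 = -1345732147/439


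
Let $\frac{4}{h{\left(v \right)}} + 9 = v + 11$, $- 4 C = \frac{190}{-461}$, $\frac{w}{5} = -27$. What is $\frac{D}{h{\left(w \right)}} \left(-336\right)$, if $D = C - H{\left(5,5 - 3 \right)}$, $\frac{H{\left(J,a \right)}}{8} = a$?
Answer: $- \frac{81874002}{461} \approx -1.776 \cdot 10^{5}$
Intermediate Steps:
$w = -135$ ($w = 5 \left(-27\right) = -135$)
$C = \frac{95}{922}$ ($C = - \frac{190 \frac{1}{-461}}{4} = - \frac{190 \left(- \frac{1}{461}\right)}{4} = \left(- \frac{1}{4}\right) \left(- \frac{190}{461}\right) = \frac{95}{922} \approx 0.10304$)
$h{\left(v \right)} = \frac{4}{2 + v}$ ($h{\left(v \right)} = \frac{4}{-9 + \left(v + 11\right)} = \frac{4}{-9 + \left(11 + v\right)} = \frac{4}{2 + v}$)
$H{\left(J,a \right)} = 8 a$
$D = - \frac{14657}{922}$ ($D = \frac{95}{922} - 8 \left(5 - 3\right) = \frac{95}{922} - 8 \cdot 2 = \frac{95}{922} - 16 = - \frac{14657}{922} \approx -15.897$)
$\frac{D}{h{\left(w \right)}} \left(-336\right) = - \frac{14657}{922 \frac{4}{2 - 135}} \left(-336\right) = - \frac{14657}{922 \frac{4}{-133}} \left(-336\right) = - \frac{14657}{922 \cdot 4 \left(- \frac{1}{133}\right)} \left(-336\right) = - \frac{14657}{922 \left(- \frac{4}{133}\right)} \left(-336\right) = \left(- \frac{14657}{922}\right) \left(- \frac{133}{4}\right) \left(-336\right) = \frac{1949381}{3688} \left(-336\right) = - \frac{81874002}{461}$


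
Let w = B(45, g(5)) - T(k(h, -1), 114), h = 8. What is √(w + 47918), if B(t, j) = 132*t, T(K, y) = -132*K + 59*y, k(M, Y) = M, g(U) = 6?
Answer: 2*√12047 ≈ 219.52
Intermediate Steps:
w = 270 (w = 132*45 - (-132*8 + 59*114) = 5940 - (-1056 + 6726) = 5940 - 1*5670 = 5940 - 5670 = 270)
√(w + 47918) = √(270 + 47918) = √48188 = 2*√12047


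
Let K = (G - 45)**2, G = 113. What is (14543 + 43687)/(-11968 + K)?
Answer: -3235/408 ≈ -7.9289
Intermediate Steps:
K = 4624 (K = (113 - 45)**2 = 68**2 = 4624)
(14543 + 43687)/(-11968 + K) = (14543 + 43687)/(-11968 + 4624) = 58230/(-7344) = 58230*(-1/7344) = -3235/408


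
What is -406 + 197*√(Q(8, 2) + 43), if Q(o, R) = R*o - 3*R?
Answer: -406 + 197*√53 ≈ 1028.2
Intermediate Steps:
Q(o, R) = -3*R + R*o
-406 + 197*√(Q(8, 2) + 43) = -406 + 197*√(2*(-3 + 8) + 43) = -406 + 197*√(2*5 + 43) = -406 + 197*√(10 + 43) = -406 + 197*√53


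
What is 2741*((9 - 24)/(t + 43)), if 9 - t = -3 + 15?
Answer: -8223/8 ≈ -1027.9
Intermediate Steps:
t = -3 (t = 9 - (-3 + 15) = 9 - 1*12 = 9 - 12 = -3)
2741*((9 - 24)/(t + 43)) = 2741*((9 - 24)/(-3 + 43)) = 2741*(-15/40) = 2741*(-15*1/40) = 2741*(-3/8) = -8223/8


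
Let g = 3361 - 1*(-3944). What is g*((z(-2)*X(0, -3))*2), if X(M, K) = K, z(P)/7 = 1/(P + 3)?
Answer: -306810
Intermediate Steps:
z(P) = 7/(3 + P) (z(P) = 7/(P + 3) = 7/(3 + P))
g = 7305 (g = 3361 + 3944 = 7305)
g*((z(-2)*X(0, -3))*2) = 7305*(((7/(3 - 2))*(-3))*2) = 7305*(((7/1)*(-3))*2) = 7305*(((7*1)*(-3))*2) = 7305*((7*(-3))*2) = 7305*(-21*2) = 7305*(-42) = -306810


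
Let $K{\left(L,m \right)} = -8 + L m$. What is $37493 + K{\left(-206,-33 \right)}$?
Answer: $44283$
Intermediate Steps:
$37493 + K{\left(-206,-33 \right)} = 37493 - -6790 = 37493 + \left(-8 + 6798\right) = 37493 + 6790 = 44283$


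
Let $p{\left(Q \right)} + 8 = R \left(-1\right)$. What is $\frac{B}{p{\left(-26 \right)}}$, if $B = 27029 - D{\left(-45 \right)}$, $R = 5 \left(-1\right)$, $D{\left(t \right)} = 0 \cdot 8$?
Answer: $- \frac{27029}{3} \approx -9009.7$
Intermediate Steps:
$D{\left(t \right)} = 0$
$R = -5$
$B = 27029$ ($B = 27029 - 0 = 27029 + 0 = 27029$)
$p{\left(Q \right)} = -3$ ($p{\left(Q \right)} = -8 - -5 = -8 + 5 = -3$)
$\frac{B}{p{\left(-26 \right)}} = \frac{27029}{-3} = 27029 \left(- \frac{1}{3}\right) = - \frac{27029}{3}$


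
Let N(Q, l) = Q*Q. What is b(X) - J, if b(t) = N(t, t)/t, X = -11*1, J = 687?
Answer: -698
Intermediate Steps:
N(Q, l) = Q**2
X = -11
b(t) = t (b(t) = t**2/t = t)
b(X) - J = -11 - 1*687 = -11 - 687 = -698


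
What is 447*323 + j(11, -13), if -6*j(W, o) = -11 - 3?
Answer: 433150/3 ≈ 1.4438e+5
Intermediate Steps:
j(W, o) = 7/3 (j(W, o) = -(-11 - 3)/6 = -⅙*(-14) = 7/3)
447*323 + j(11, -13) = 447*323 + 7/3 = 144381 + 7/3 = 433150/3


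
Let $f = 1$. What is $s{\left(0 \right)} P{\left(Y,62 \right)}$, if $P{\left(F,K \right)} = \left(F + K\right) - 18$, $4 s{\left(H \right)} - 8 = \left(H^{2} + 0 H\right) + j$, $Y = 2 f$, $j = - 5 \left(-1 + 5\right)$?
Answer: $-138$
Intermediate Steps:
$j = -20$ ($j = \left(-5\right) 4 = -20$)
$Y = 2$ ($Y = 2 \cdot 1 = 2$)
$s{\left(H \right)} = -3 + \frac{H^{2}}{4}$ ($s{\left(H \right)} = 2 + \frac{\left(H^{2} + 0 H\right) - 20}{4} = 2 + \frac{\left(H^{2} + 0\right) - 20}{4} = 2 + \frac{H^{2} - 20}{4} = 2 + \frac{-20 + H^{2}}{4} = 2 + \left(-5 + \frac{H^{2}}{4}\right) = -3 + \frac{H^{2}}{4}$)
$P{\left(F,K \right)} = -18 + F + K$
$s{\left(0 \right)} P{\left(Y,62 \right)} = \left(-3 + \frac{0^{2}}{4}\right) \left(-18 + 2 + 62\right) = \left(-3 + \frac{1}{4} \cdot 0\right) 46 = \left(-3 + 0\right) 46 = \left(-3\right) 46 = -138$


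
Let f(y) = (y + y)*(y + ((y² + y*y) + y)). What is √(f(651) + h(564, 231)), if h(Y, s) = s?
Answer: √1105273239 ≈ 33246.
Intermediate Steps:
f(y) = 2*y*(2*y + 2*y²) (f(y) = (2*y)*(y + ((y² + y²) + y)) = (2*y)*(y + (2*y² + y)) = (2*y)*(y + (y + 2*y²)) = (2*y)*(2*y + 2*y²) = 2*y*(2*y + 2*y²))
√(f(651) + h(564, 231)) = √(4*651²*(1 + 651) + 231) = √(4*423801*652 + 231) = √(1105273008 + 231) = √1105273239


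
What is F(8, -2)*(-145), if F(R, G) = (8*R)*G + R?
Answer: 17400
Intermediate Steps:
F(R, G) = R + 8*G*R (F(R, G) = 8*G*R + R = R + 8*G*R)
F(8, -2)*(-145) = (8*(1 + 8*(-2)))*(-145) = (8*(1 - 16))*(-145) = (8*(-15))*(-145) = -120*(-145) = 17400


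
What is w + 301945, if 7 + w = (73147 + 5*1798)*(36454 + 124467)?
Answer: 13217870115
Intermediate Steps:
w = 13217568170 (w = -7 + (73147 + 5*1798)*(36454 + 124467) = -7 + (73147 + 8990)*160921 = -7 + 82137*160921 = -7 + 13217568177 = 13217568170)
w + 301945 = 13217568170 + 301945 = 13217870115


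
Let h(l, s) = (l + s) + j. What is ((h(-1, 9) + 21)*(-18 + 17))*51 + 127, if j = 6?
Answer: -1658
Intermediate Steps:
h(l, s) = 6 + l + s (h(l, s) = (l + s) + 6 = 6 + l + s)
((h(-1, 9) + 21)*(-18 + 17))*51 + 127 = (((6 - 1 + 9) + 21)*(-18 + 17))*51 + 127 = ((14 + 21)*(-1))*51 + 127 = (35*(-1))*51 + 127 = -35*51 + 127 = -1785 + 127 = -1658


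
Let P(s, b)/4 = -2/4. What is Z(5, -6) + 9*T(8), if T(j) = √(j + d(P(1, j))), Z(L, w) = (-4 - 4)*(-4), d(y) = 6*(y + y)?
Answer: 32 + 36*I ≈ 32.0 + 36.0*I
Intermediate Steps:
P(s, b) = -2 (P(s, b) = 4*(-2/4) = 4*(-2*¼) = 4*(-½) = -2)
d(y) = 12*y (d(y) = 6*(2*y) = 12*y)
Z(L, w) = 32 (Z(L, w) = -8*(-4) = 32)
T(j) = √(-24 + j) (T(j) = √(j + 12*(-2)) = √(j - 24) = √(-24 + j))
Z(5, -6) + 9*T(8) = 32 + 9*√(-24 + 8) = 32 + 9*√(-16) = 32 + 9*(4*I) = 32 + 36*I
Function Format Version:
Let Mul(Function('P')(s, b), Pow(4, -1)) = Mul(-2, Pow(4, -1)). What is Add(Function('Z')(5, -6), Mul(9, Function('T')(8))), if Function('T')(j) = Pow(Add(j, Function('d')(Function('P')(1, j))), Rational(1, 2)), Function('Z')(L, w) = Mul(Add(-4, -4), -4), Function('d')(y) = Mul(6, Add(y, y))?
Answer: Add(32, Mul(36, I)) ≈ Add(32.000, Mul(36.000, I))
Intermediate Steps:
Function('P')(s, b) = -2 (Function('P')(s, b) = Mul(4, Mul(-2, Pow(4, -1))) = Mul(4, Mul(-2, Rational(1, 4))) = Mul(4, Rational(-1, 2)) = -2)
Function('d')(y) = Mul(12, y) (Function('d')(y) = Mul(6, Mul(2, y)) = Mul(12, y))
Function('Z')(L, w) = 32 (Function('Z')(L, w) = Mul(-8, -4) = 32)
Function('T')(j) = Pow(Add(-24, j), Rational(1, 2)) (Function('T')(j) = Pow(Add(j, Mul(12, -2)), Rational(1, 2)) = Pow(Add(j, -24), Rational(1, 2)) = Pow(Add(-24, j), Rational(1, 2)))
Add(Function('Z')(5, -6), Mul(9, Function('T')(8))) = Add(32, Mul(9, Pow(Add(-24, 8), Rational(1, 2)))) = Add(32, Mul(9, Pow(-16, Rational(1, 2)))) = Add(32, Mul(9, Mul(4, I))) = Add(32, Mul(36, I))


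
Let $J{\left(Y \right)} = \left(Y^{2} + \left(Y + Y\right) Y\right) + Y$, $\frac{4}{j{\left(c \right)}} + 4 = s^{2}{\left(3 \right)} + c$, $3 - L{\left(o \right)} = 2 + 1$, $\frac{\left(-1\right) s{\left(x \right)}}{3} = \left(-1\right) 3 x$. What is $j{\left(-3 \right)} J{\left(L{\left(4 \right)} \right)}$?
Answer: $0$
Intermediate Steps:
$s{\left(x \right)} = 9 x$ ($s{\left(x \right)} = - 3 \left(-1\right) 3 x = - 3 \left(- 3 x\right) = 9 x$)
$L{\left(o \right)} = 0$ ($L{\left(o \right)} = 3 - \left(2 + 1\right) = 3 - 3 = 0$)
$j{\left(c \right)} = \frac{4}{725 + c}$ ($j{\left(c \right)} = \frac{4}{-4 + \left(\left(9 \cdot 3\right)^{2} + c\right)} = \frac{4}{-4 + \left(27^{2} + c\right)} = \frac{4}{-4 + \left(729 + c\right)} = \frac{4}{725 + c}$)
$J{\left(Y \right)} = Y + 3 Y^{2}$ ($J{\left(Y \right)} = \left(Y^{2} + 2 Y Y\right) + Y = \left(Y^{2} + 2 Y^{2}\right) + Y = 3 Y^{2} + Y = Y + 3 Y^{2}$)
$j{\left(-3 \right)} J{\left(L{\left(4 \right)} \right)} = \frac{4}{725 - 3} \cdot 0 \left(1 + 3 \cdot 0\right) = \frac{4}{722} \cdot 0 \left(1 + 0\right) = 4 \cdot \frac{1}{722} \cdot 0 \cdot 1 = \frac{2}{361} \cdot 0 = 0$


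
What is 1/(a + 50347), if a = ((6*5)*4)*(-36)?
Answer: 1/46027 ≈ 2.1726e-5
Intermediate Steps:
a = -4320 (a = (30*4)*(-36) = 120*(-36) = -4320)
1/(a + 50347) = 1/(-4320 + 50347) = 1/46027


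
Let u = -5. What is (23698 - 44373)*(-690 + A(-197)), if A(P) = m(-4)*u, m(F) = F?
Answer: 13852250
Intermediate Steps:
A(P) = 20 (A(P) = -4*(-5) = 20)
(23698 - 44373)*(-690 + A(-197)) = (23698 - 44373)*(-690 + 20) = -20675*(-670) = 13852250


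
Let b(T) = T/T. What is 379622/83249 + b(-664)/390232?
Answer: 148140735553/32486423768 ≈ 4.5601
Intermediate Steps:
b(T) = 1
379622/83249 + b(-664)/390232 = 379622/83249 + 1/390232 = 148140735553/32486423768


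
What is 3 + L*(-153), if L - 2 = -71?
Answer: 10560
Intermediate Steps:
L = -69 (L = 2 - 71 = -69)
3 + L*(-153) = 3 - 69*(-153) = 3 + 10557 = 10560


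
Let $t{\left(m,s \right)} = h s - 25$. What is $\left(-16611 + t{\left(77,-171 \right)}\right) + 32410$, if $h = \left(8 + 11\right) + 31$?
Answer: $7224$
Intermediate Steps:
$h = 50$ ($h = 19 + 31 = 50$)
$t{\left(m,s \right)} = -25 + 50 s$ ($t{\left(m,s \right)} = 50 s - 25 = -25 + 50 s$)
$\left(-16611 + t{\left(77,-171 \right)}\right) + 32410 = \left(-16611 + \left(-25 + 50 \left(-171\right)\right)\right) + 32410 = \left(-16611 - 8575\right) + 32410 = -25186 + 32410 = 7224$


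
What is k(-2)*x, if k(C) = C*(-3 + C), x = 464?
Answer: 4640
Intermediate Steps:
k(-2)*x = -2*(-3 - 2)*464 = -2*(-5)*464 = 10*464 = 4640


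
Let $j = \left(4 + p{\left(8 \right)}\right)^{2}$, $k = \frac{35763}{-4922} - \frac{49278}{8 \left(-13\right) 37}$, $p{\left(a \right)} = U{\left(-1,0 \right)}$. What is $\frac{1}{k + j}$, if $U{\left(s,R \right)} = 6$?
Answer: $\frac{4734964}{499728973} \approx 0.0094751$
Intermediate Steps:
$p{\left(a \right)} = 6$
$k = \frac{26232573}{4734964}$ ($k = 35763 \left(- \frac{1}{4922}\right) - \frac{49278}{\left(-104\right) 37} = - \frac{35763}{4922} - \frac{49278}{-3848} = - \frac{35763}{4922} - - \frac{24639}{1924} = - \frac{35763}{4922} + \frac{24639}{1924} = \frac{26232573}{4734964} \approx 5.5402$)
$j = 100$ ($j = \left(4 + 6\right)^{2} = 10^{2} = 100$)
$\frac{1}{k + j} = \frac{1}{\frac{26232573}{4734964} + 100} = \frac{1}{\frac{499728973}{4734964}} = \frac{4734964}{499728973}$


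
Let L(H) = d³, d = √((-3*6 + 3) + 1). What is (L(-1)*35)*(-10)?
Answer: 4900*I*√14 ≈ 18334.0*I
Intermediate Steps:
d = I*√14 (d = √((-18 + 3) + 1) = √(-15 + 1) = √(-14) = I*√14 ≈ 3.7417*I)
L(H) = -14*I*√14 (L(H) = (I*√14)³ = -14*I*√14)
(L(-1)*35)*(-10) = (-14*I*√14*35)*(-10) = -490*I*√14*(-10) = 4900*I*√14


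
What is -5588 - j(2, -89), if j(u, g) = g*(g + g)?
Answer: -21430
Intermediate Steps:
j(u, g) = 2*g**2 (j(u, g) = g*(2*g) = 2*g**2)
-5588 - j(2, -89) = -5588 - 2*(-89)**2 = -5588 - 2*7921 = -5588 - 1*15842 = -5588 - 15842 = -21430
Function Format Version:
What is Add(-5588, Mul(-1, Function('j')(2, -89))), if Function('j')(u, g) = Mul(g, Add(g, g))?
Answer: -21430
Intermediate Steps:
Function('j')(u, g) = Mul(2, Pow(g, 2)) (Function('j')(u, g) = Mul(g, Mul(2, g)) = Mul(2, Pow(g, 2)))
Add(-5588, Mul(-1, Function('j')(2, -89))) = Add(-5588, Mul(-1, Mul(2, Pow(-89, 2)))) = Add(-5588, Mul(-1, Mul(2, 7921))) = Add(-5588, Mul(-1, 15842)) = Add(-5588, -15842) = -21430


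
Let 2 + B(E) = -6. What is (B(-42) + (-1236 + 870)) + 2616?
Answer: 2242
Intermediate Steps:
B(E) = -8 (B(E) = -2 - 6 = -8)
(B(-42) + (-1236 + 870)) + 2616 = (-8 + (-1236 + 870)) + 2616 = (-8 - 366) + 2616 = -374 + 2616 = 2242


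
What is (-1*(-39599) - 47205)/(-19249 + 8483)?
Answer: 3803/5383 ≈ 0.70648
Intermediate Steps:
(-1*(-39599) - 47205)/(-19249 + 8483) = (39599 - 47205)/(-10766) = -7606*(-1/10766) = 3803/5383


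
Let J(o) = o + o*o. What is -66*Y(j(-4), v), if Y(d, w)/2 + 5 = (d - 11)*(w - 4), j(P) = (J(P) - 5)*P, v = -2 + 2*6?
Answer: 31548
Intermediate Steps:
J(o) = o + o**2
v = 10 (v = -2 + 12 = 10)
j(P) = P*(-5 + P*(1 + P)) (j(P) = (P*(1 + P) - 5)*P = (-5 + P*(1 + P))*P = P*(-5 + P*(1 + P)))
Y(d, w) = -10 + 2*(-11 + d)*(-4 + w) (Y(d, w) = -10 + 2*((d - 11)*(w - 4)) = -10 + 2*((-11 + d)*(-4 + w)) = -10 + 2*(-11 + d)*(-4 + w))
-66*Y(j(-4), v) = -66*(78 - 22*10 - (-32)*(-5 - 4*(1 - 4)) + 2*(-4*(-5 - 4*(1 - 4)))*10) = -66*(78 - 220 - (-32)*(-5 - 4*(-3)) + 2*(-4*(-5 - 4*(-3)))*10) = -66*(78 - 220 - (-32)*(-5 + 12) + 2*(-4*(-5 + 12))*10) = -66*(78 - 220 - (-32)*7 + 2*(-4*7)*10) = -66*(78 - 220 - 8*(-28) + 2*(-28)*10) = -66*(78 - 220 + 224 - 560) = -66*(-478) = 31548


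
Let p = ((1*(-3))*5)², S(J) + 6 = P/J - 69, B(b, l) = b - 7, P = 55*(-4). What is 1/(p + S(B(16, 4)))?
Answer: 9/1130 ≈ 0.0079646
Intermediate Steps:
P = -220
B(b, l) = -7 + b
S(J) = -75 - 220/J (S(J) = -6 + (-220/J - 69) = -6 + (-69 - 220/J) = -75 - 220/J)
p = 225 (p = (-3*5)² = (-15)² = 225)
1/(p + S(B(16, 4))) = 1/(225 + (-75 - 220/(-7 + 16))) = 1/(225 + (-75 - 220/9)) = 1/(225 - 895/9) = 1/(1130/9) = 9/1130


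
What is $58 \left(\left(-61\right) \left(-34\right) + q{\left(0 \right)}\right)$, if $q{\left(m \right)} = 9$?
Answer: $120814$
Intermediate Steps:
$58 \left(\left(-61\right) \left(-34\right) + q{\left(0 \right)}\right) = 58 \left(\left(-61\right) \left(-34\right) + 9\right) = 58 \left(2074 + 9\right) = 58 \cdot 2083 = 120814$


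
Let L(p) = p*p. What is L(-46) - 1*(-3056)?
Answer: 5172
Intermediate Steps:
L(p) = p**2
L(-46) - 1*(-3056) = (-46)**2 - 1*(-3056) = 2116 + 3056 = 5172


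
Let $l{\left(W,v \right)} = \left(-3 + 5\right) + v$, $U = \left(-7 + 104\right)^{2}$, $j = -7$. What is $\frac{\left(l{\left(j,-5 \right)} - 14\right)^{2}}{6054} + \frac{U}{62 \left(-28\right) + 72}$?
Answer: $- \frac{28240595}{5036928} \approx -5.6067$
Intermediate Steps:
$U = 9409$ ($U = 97^{2} = 9409$)
$l{\left(W,v \right)} = 2 + v$
$\frac{\left(l{\left(j,-5 \right)} - 14\right)^{2}}{6054} + \frac{U}{62 \left(-28\right) + 72} = \frac{\left(\left(2 - 5\right) - 14\right)^{2}}{6054} + \frac{9409}{62 \left(-28\right) + 72} = \left(-3 - 14\right)^{2} \cdot \frac{1}{6054} + \frac{9409}{-1736 + 72} = \left(-17\right)^{2} \cdot \frac{1}{6054} + \frac{9409}{-1664} = 289 \cdot \frac{1}{6054} + 9409 \left(- \frac{1}{1664}\right) = \frac{289}{6054} - \frac{9409}{1664} = - \frac{28240595}{5036928}$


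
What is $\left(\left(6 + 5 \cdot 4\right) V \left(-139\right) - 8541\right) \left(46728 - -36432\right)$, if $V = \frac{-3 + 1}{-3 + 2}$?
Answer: $-1311350040$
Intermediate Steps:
$V = 2$ ($V = - \frac{2}{-1} = \left(-2\right) \left(-1\right) = 2$)
$\left(\left(6 + 5 \cdot 4\right) V \left(-139\right) - 8541\right) \left(46728 - -36432\right) = \left(\left(6 + 5 \cdot 4\right) 2 \left(-139\right) - 8541\right) \left(46728 - -36432\right) = \left(\left(6 + 20\right) 2 \left(-139\right) - 8541\right) \left(46728 + 36432\right) = \left(26 \cdot 2 \left(-139\right) - 8541\right) 83160 = \left(52 \left(-139\right) - 8541\right) 83160 = \left(-7228 - 8541\right) 83160 = \left(-15769\right) 83160 = -1311350040$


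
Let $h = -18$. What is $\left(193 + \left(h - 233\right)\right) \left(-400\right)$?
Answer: $23200$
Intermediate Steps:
$\left(193 + \left(h - 233\right)\right) \left(-400\right) = \left(193 - 251\right) \left(-400\right) = \left(-58\right) \left(-400\right) = 23200$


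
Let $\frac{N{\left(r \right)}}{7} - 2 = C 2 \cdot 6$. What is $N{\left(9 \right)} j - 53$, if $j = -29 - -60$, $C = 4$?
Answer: $10797$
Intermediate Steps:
$j = 31$ ($j = -29 + 60 = 31$)
$N{\left(r \right)} = 350$ ($N{\left(r \right)} = 14 + 7 \cdot 4 \cdot 2 \cdot 6 = 14 + 7 \cdot 8 \cdot 6 = 14 + 7 \cdot 48 = 14 + 336 = 350$)
$N{\left(9 \right)} j - 53 = 350 \cdot 31 - 53 = 10850 - 53 = 10797$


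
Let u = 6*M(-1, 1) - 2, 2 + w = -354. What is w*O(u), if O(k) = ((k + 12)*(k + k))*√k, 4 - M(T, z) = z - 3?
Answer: -1113568*√34 ≈ -6.4932e+6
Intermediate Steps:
M(T, z) = 7 - z (M(T, z) = 4 - (z - 3) = 4 - (-3 + z) = 4 + (3 - z) = 7 - z)
w = -356 (w = -2 - 354 = -356)
u = 34 (u = 6*(7 - 1*1) - 2 = 6*(7 - 1) - 2 = 6*6 - 2 = 36 - 2 = 34)
O(k) = 2*k^(3/2)*(12 + k) (O(k) = ((12 + k)*(2*k))*√k = (2*k*(12 + k))*√k = 2*k^(3/2)*(12 + k))
w*O(u) = -712*34^(3/2)*(12 + 34) = -712*34*√34*46 = -1113568*√34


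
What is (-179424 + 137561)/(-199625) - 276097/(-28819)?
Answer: 56322313422/5752992875 ≈ 9.7901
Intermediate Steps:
(-179424 + 137561)/(-199625) - 276097/(-28819) = -41863*(-1/199625) - 276097*(-1/28819) = 41863/199625 + 276097/28819 = 56322313422/5752992875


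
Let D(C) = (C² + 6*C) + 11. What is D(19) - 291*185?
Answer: -53349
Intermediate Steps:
D(C) = 11 + C² + 6*C
D(19) - 291*185 = (11 + 19² + 6*19) - 291*185 = (11 + 361 + 114) - 53835 = 486 - 53835 = -53349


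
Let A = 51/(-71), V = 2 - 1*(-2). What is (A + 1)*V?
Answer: 80/71 ≈ 1.1268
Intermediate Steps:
V = 4 (V = 2 + 2 = 4)
A = -51/71 (A = 51*(-1/71) = -51/71 ≈ -0.71831)
(A + 1)*V = (-51/71 + 1)*4 = (20/71)*4 = 80/71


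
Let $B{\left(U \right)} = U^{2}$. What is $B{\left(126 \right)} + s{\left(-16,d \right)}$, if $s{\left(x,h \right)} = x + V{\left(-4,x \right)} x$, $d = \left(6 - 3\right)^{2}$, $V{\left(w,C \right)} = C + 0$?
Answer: $16116$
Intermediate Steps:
$V{\left(w,C \right)} = C$
$d = 9$ ($d = 3^{2} = 9$)
$s{\left(x,h \right)} = x + x^{2}$ ($s{\left(x,h \right)} = x + x x = x + x^{2}$)
$B{\left(126 \right)} + s{\left(-16,d \right)} = 126^{2} - 16 \left(1 - 16\right) = 15876 - -240 = 15876 + 240 = 16116$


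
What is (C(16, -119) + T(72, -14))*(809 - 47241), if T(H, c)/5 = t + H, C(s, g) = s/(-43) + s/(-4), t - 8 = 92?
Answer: -1708326144/43 ≈ -3.9729e+7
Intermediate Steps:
t = 100 (t = 8 + 92 = 100)
C(s, g) = -47*s/172 (C(s, g) = s*(-1/43) + s*(-¼) = -s/43 - s/4 = -47*s/172)
T(H, c) = 500 + 5*H (T(H, c) = 5*(100 + H) = 500 + 5*H)
(C(16, -119) + T(72, -14))*(809 - 47241) = (-47/172*16 + (500 + 5*72))*(809 - 47241) = (-188/43 + (500 + 360))*(-46432) = (-188/43 + 860)*(-46432) = (36792/43)*(-46432) = -1708326144/43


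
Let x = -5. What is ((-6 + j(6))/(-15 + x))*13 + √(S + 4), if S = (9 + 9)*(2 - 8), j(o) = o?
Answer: 2*I*√26 ≈ 10.198*I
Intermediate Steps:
S = -108 (S = 18*(-6) = -108)
((-6 + j(6))/(-15 + x))*13 + √(S + 4) = ((-6 + 6)/(-15 - 5))*13 + √(-108 + 4) = (0/(-20))*13 + √(-104) = (0*(-1/20))*13 + 2*I*√26 = 0*13 + 2*I*√26 = 0 + 2*I*√26 = 2*I*√26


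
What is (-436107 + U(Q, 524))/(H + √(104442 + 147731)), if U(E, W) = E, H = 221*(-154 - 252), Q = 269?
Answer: 39106000388/8050502903 + 435838*√252173/8050502903 ≈ 4.8848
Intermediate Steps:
H = -89726 (H = 221*(-406) = -89726)
(-436107 + U(Q, 524))/(H + √(104442 + 147731)) = (-436107 + 269)/(-89726 + √(104442 + 147731)) = -435838/(-89726 + √252173)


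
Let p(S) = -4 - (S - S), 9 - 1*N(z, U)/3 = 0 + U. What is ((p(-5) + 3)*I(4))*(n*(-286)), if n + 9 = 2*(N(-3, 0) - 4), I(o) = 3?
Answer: 31746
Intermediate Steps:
N(z, U) = 27 - 3*U (N(z, U) = 27 - 3*(0 + U) = 27 - 3*U)
p(S) = -4 (p(S) = -4 - 1*0 = -4 + 0 = -4)
n = 37 (n = -9 + 2*((27 - 3*0) - 4) = -9 + 2*((27 + 0) - 4) = -9 + 2*(27 - 4) = -9 + 2*23 = -9 + 46 = 37)
((p(-5) + 3)*I(4))*(n*(-286)) = ((-4 + 3)*3)*(37*(-286)) = -1*3*(-10582) = -3*(-10582) = 31746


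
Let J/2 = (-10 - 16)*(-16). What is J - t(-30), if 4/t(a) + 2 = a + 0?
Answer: 6657/8 ≈ 832.13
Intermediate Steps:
t(a) = 4/(-2 + a) (t(a) = 4/(-2 + (a + 0)) = 4/(-2 + a))
J = 832 (J = 2*((-10 - 16)*(-16)) = 2*(-26*(-16)) = 2*416 = 832)
J - t(-30) = 832 - 4/(-2 - 30) = 832 - 4/(-32) = 832 - 4*(-1)/32 = 832 - 1*(-⅛) = 832 + ⅛ = 6657/8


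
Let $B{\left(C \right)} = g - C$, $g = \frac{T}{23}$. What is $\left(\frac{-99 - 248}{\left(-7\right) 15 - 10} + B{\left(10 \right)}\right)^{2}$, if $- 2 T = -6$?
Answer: $\frac{620944}{13225} \approx 46.952$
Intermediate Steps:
$T = 3$ ($T = \left(- \frac{1}{2}\right) \left(-6\right) = 3$)
$g = \frac{3}{23} \approx 0.13043$
$B{\left(C \right)} = \frac{3}{23} - C$
$\left(\frac{-99 - 248}{\left(-7\right) 15 - 10} + B{\left(10 \right)}\right)^{2} = \left(\frac{-99 - 248}{\left(-7\right) 15 - 10} + \left(\frac{3}{23} - 10\right)\right)^{2} = \left(- \frac{347}{-105 - 10} + \left(\frac{3}{23} - 10\right)\right)^{2} = \left(- \frac{347}{-115} - \frac{227}{23}\right)^{2} = \left(\left(-347\right) \left(- \frac{1}{115}\right) - \frac{227}{23}\right)^{2} = \left(\frac{347}{115} - \frac{227}{23}\right)^{2} = \left(- \frac{788}{115}\right)^{2} = \frac{620944}{13225}$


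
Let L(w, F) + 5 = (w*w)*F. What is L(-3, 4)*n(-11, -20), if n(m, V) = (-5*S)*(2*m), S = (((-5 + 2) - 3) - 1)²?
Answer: 167090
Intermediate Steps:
S = 49 (S = ((-3 - 3) - 1)² = (-6 - 1)² = (-7)² = 49)
L(w, F) = -5 + F*w² (L(w, F) = -5 + (w*w)*F = -5 + w²*F = -5 + F*w²)
n(m, V) = -490*m (n(m, V) = (-5*49)*(2*m) = -490*m)
L(-3, 4)*n(-11, -20) = (-5 + 4*(-3)²)*(-490*(-11)) = (-5 + 4*9)*5390 = (-5 + 36)*5390 = 31*5390 = 167090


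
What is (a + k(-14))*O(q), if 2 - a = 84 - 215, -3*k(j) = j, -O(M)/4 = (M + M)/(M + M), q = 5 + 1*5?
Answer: -1652/3 ≈ -550.67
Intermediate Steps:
q = 10 (q = 5 + 5 = 10)
O(M) = -4 (O(M) = -4*(M + M)/(M + M) = -4*2*M/(2*M) = -4*2*M*1/(2*M) = -4*1 = -4)
k(j) = -j/3
a = 133 (a = 2 - (84 - 215) = 2 - 1*(-131) = 2 + 131 = 133)
(a + k(-14))*O(q) = (133 - ⅓*(-14))*(-4) = (133 + 14/3)*(-4) = (413/3)*(-4) = -1652/3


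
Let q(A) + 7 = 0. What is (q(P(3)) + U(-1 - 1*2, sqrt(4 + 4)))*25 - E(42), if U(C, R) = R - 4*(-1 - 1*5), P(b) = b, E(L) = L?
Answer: 383 + 50*sqrt(2) ≈ 453.71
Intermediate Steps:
U(C, R) = 24 + R (U(C, R) = R - 4*(-1 - 5) = R - 4*(-6) = R + 24 = 24 + R)
q(A) = -7 (q(A) = -7 + 0 = -7)
(q(P(3)) + U(-1 - 1*2, sqrt(4 + 4)))*25 - E(42) = (-7 + (24 + sqrt(4 + 4)))*25 - 1*42 = (-7 + (24 + sqrt(8)))*25 - 42 = (-7 + (24 + 2*sqrt(2)))*25 - 42 = (17 + 2*sqrt(2))*25 - 42 = (425 + 50*sqrt(2)) - 42 = 383 + 50*sqrt(2)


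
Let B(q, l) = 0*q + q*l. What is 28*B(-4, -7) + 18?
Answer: 802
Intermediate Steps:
B(q, l) = l*q (B(q, l) = 0 + l*q = l*q)
28*B(-4, -7) + 18 = 28*(-7*(-4)) + 18 = 28*28 + 18 = 784 + 18 = 802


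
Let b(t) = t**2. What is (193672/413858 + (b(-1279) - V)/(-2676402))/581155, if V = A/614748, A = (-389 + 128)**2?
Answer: -16256161541977969/65953910890439842974840 ≈ -2.4648e-7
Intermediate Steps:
A = 68121 (A = (-261)**2 = 68121)
V = 22707/204916 (V = 68121/614748 = 68121*(1/614748) = 22707/204916 ≈ 0.11081)
(193672/413858 + (b(-1279) - V)/(-2676402))/581155 = (193672/413858 + ((-1279)**2 - 1*22707/204916)/(-2676402))/581155 = (193672*(1/413858) + (1635841 - 22707/204916)*(-1/2676402))*(1/581155) = (96836/206929 + (335209971649/204916)*(-1/2676402))*(1/581155) = (96836/206929 - 335209971649/548437592232)*(1/581155) = -16256161541977969/113487642522975528*1/581155 = -16256161541977969/65953910890439842974840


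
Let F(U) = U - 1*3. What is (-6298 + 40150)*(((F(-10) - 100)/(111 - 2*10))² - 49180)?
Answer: -151495813692/91 ≈ -1.6648e+9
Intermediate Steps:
F(U) = -3 + U (F(U) = U - 3 = -3 + U)
(-6298 + 40150)*(((F(-10) - 100)/(111 - 2*10))² - 49180) = (-6298 + 40150)*((((-3 - 10) - 100)/(111 - 2*10))² - 49180) = 33852*(((-13 - 100)/(111 - 20))² - 49180) = 33852*((-113/91)² - 49180) = 33852*(12769/8281 - 49180) = 33852*(-407246811/8281) = -151495813692/91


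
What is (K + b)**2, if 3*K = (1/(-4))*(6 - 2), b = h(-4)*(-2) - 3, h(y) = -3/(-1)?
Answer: 784/9 ≈ 87.111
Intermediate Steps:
h(y) = 3 (h(y) = -3*(-1) = 3)
b = -9 (b = 3*(-2) - 3 = -6 - 3 = -9)
K = -1/3 (K = ((1/(-4))*(6 - 2))/3 = ((1*(-1/4))*4)/3 = (-1/4*4)/3 = (1/3)*(-1) = -1/3 ≈ -0.33333)
(K + b)**2 = (-1/3 - 9)**2 = (-28/3)**2 = 784/9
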